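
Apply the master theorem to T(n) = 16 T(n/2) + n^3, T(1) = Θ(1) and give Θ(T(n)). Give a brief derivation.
T(n) = Θ(n^4)

Master theorem: compare f(n) = n^3 to n^(log_2 16) where log_2 16 = 4. Since 3 < log_2 16, we have f(n) = O(n^(log_2 16 − ε)) for some ε > 0 — Case 1. Hence T(n) = Θ(n^(log_2 16)) = Θ(n^4).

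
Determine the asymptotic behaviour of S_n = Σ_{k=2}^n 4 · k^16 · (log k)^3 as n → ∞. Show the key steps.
S_n ~ 4 · n^17 · (log n)^3 / 17

By integral comparison, S_n = ∫_1^n 4 · x^16 · (log x)^3 dx + O(n^16 · (log n)^3). For the integral, the leading term of ∫_1^n x^16 (log x)^3 dx is n^17/17 · (log n)^3 (by repeated integration by parts; each step lowers the log-exponent and produces a relatively O(1/log n) correction). Hence S_n ~ 4 · n^17 · (log n)^3 / 17.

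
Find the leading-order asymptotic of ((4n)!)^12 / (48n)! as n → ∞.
((4n)!)^12/(48n)! ~ ((2π·4n)^(11/2) / sqrt(12)) · 12^(−12·4n)  →  0

Write N = 4n. Stirling: N! ~ sqrt(2π N)(N/e)^N and (12N)! ~ sqrt(2π·12N)·(12N/e)^(12N).
  (N!)^12/(12N)! ~ (2π N)^(12/2) (N/e)^(12N) / [sqrt(2π·12N) (12N/e)^(12N)]
     = (2π N)^(12/2) / sqrt(2π·12N) · (N/(12N))^(12N)
     = (2π N)^((12−1)/2) / sqrt(12) · 12^(−12N).
Since 12^12 > 1, the factor 12^(−12N) decays exponentially, so the ratio → 0. Substituting N = 4n gives the stated form.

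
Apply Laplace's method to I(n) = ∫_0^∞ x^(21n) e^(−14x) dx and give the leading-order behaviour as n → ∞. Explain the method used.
I(n) ~ (sqrt(2π·21n) / 14) · (21n/(14e))^(21n)

Write the integrand as exp(21n ln x − 14x) and set f(x) = 21n ln x − 14x. Then f'(x) = 21n/x − 14 = 0 at x* = 21n/14, and f''(x*) = −21n/x*^2 = −14^2/(21n). Laplace's method (interior maximum) gives
  I(n) ~ e^(f(x*)) · sqrt(2π / |f''(x*)|)
        = exp(21n ln(21n/14) − 21n) · sqrt(2π · 21n / 14^2)
        = (21n/14)^(21n) e^(−21n) · sqrt(2π·21n) / 14
        = (sqrt(2π·21n) / 14) · (21n/(14e))^(21n).
This matches Γ(21n+1)/14^(21n+1) with Stirling applied to Γ.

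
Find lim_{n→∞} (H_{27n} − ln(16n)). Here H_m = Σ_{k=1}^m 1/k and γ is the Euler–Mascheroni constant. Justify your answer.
lim = ln(27/16) + γ

By Euler-Maclaurin, H_m = ln m + γ + O(1/m). So
  H_{27n} − ln(16n) = ln(27n) + γ − ln(16n) + O(1/n)
                       = ln(27/16) + γ + O(1/n).
Hence the limit is ln(27/16) + γ.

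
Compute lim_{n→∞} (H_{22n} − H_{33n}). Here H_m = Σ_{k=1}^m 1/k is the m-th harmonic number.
lim = ln(22/33) = ln(2/3)

Euler-Maclaurin gives H_m = ln m + γ + 1/(2m) + O(1/m^2). The γ and O(1/m) terms cancel in the difference:
  H_{22n} − H_{33n} = ln(22n) − ln(33n) + O(1/n) = ln(22/33) + O(1/n).
Hence the limit is ln(22/33) = ln(2/3).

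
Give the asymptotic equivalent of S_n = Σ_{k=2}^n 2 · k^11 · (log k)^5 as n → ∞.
S_n ~ n^12 · (log n)^5 / 6

By integral comparison, S_n = ∫_1^n 2 · x^11 · (log x)^5 dx + O(n^11 · (log n)^5). For the integral, the leading term of ∫_1^n x^11 (log x)^5 dx is n^12/12 · (log n)^5 (by repeated integration by parts; each step lowers the log-exponent and produces a relatively O(1/log n) correction). Hence S_n ~ n^12 · (log n)^5 / 6.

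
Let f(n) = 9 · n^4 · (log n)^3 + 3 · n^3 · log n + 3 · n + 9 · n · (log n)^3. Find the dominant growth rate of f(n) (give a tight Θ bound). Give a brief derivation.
f(n) ∈ Θ(n^4 · (log n)^3)

Compare the terms by growth order. For large n, n^a · (log n)^b dominates n^a' · (log n)^b' iff a > a', or (a = a' and b > b'). Ranking the 4 terms shows the dominant one is 9 · n^4 · (log n)^3. Hence f(n) ∈ Θ(n^4 · (log n)^3).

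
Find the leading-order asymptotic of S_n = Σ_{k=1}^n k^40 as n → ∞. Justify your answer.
S_n ~ n^41 / 41

By integral comparison (Euler-Maclaurin), Σ_{k=1}^n k^40 = ∫_0^n x^40 dx + O(n^40) = n^41/41 + O(n^40). (Equivalently, Faulhaber's formula gives the same leading term.)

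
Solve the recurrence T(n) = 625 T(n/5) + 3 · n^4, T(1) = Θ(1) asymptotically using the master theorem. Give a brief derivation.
T(n) = Θ(n^4 log n)

log_5 625 = 4, and f(n) = 3 · n^4 = Θ(n^(log_5 625)). This is Case 2 of the master theorem: T(n) = Θ(f(n) · log n) = Θ(n^4 log n).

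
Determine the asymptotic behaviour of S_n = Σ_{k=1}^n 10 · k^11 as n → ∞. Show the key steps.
S_n ~ 5 · n^12 / 6

By integral comparison (Euler-Maclaurin), Σ_{k=1}^n 10 · k^11 = 10 · ∫_0^n x^11 dx + O(n^11) = 10 · n^12/12 = 5 · n^12 / 6 + O(n^11). (Equivalently, Faulhaber's formula gives the same leading term.)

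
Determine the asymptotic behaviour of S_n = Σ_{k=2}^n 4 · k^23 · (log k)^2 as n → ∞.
S_n ~ n^24 · (log n)^2 / 6

By integral comparison, S_n = ∫_1^n 4 · x^23 · (log x)^2 dx + O(n^23 · (log n)^2). For the integral, the leading term of ∫_1^n x^23 (log x)^2 dx is n^24/24 · (log n)^2 (by repeated integration by parts; each step lowers the log-exponent and produces a relatively O(1/log n) correction). Hence S_n ~ n^24 · (log n)^2 / 6.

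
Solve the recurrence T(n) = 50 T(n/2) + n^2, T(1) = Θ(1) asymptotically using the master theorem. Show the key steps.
T(n) = Θ(n^(log_2 50))

Master theorem: compare f(n) = n^2 to n^(log_2 50) where log_2 50 ≈ 5.644. Since 2 < log_2 50, we have f(n) = O(n^(log_2 50 − ε)) for some ε > 0 — Case 1. Hence T(n) = Θ(n^(log_2 50)).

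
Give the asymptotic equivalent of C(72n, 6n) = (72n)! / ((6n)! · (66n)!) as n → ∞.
C(72n, 6n) ~ (8916100448256/285311670611)^(6n) · sqrt(6/(11π·6n))

Write N = 6n. Apply Stirling to each factorial:
  (12N)! ~ sqrt(2π·12N) · (12N/e)^(12N),
  N! ~ sqrt(2π N) · (N/e)^N,
  (11N)! ~ sqrt(2π·11N) · (11N/e)^(11N).
The exponential factors combine to (12N)^(12N) / (N^N · (11N)^(11N)) = 12^(12N)/11^(11N) = (12^12/11^11)^N = (8916100448256/285311670611)^N.
The square-root prefactors combine to sqrt(2π·12N) / (sqrt(2π N)·sqrt(2π·11N)) = sqrt(12 / (2π·11·N)) = sqrt(6/(11π·6n)).
Substituting N = 6n: C(72n, 6n) ~ (8916100448256/285311670611)^(6n) · sqrt(6/(11π·6n)).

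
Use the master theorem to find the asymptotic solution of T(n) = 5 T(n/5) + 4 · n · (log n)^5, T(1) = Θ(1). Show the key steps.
T(n) = Θ(n · (log n)^6)

Here log_5 5 = 1 and f(n) = 4 · n · (log n)^5 = Θ(n^(log_5 5) · (log n)^5). This is the extended Case 2 of the master theorem (f matches the critical exponent up to log factors), giving T(n) = Θ(n^(log_5 5) · (log n)^(5+1)) = Θ(n · (log n)^6).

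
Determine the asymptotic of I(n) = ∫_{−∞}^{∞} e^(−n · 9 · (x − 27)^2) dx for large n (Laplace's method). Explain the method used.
I(n) = sqrt(π/(9n))

Here φ(x) = 9 · (x − 27)^2 has its unique minimum at x* = 27 with φ(x*) = 0 and φ''(x*) = 18. Laplace's method gives
  I(n) ~ e^(−n φ(x*)) · sqrt(2π / (n · φ''(x*))) = sqrt(2π / (18n)) = sqrt(π/(9n)).
This is exact: substituting u = (x − 27)·sqrt(9n) gives I(n) = (1/sqrt(9n)) ∫_{−∞}^{∞} e^(−u^2) du = sqrt(π/(9n)).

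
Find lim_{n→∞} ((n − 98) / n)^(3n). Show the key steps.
lim = e^(−294)

Rewrite as (1 − 98/n)^(3n). By the standard limit (1 + x/n)^n → e^x, we have (1 − 98/n)^n → e^(−98), and raising to the 3rd power gives e^(−294).
More precisely, ln[(1 − 98/n)^(3n)] = 3n · ln(1 − 98/n) = 3n · (-98/n + O(1/n^2)) = -294 + O(1/n) → -294.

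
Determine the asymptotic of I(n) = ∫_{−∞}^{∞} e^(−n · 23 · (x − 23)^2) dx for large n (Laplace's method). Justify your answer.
I(n) = sqrt(π/(23n))

Here φ(x) = 23 · (x − 23)^2 has its unique minimum at x* = 23 with φ(x*) = 0 and φ''(x*) = 46. Laplace's method gives
  I(n) ~ e^(−n φ(x*)) · sqrt(2π / (n · φ''(x*))) = sqrt(2π / (46n)) = sqrt(π/(23n)).
This is exact: substituting u = (x − 23)·sqrt(23n) gives I(n) = (1/sqrt(23n)) ∫_{−∞}^{∞} e^(−u^2) du = sqrt(π/(23n)).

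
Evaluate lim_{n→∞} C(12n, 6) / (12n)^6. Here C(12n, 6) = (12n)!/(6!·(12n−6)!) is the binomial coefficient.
lim = 1/6! = 1/720

With N = 12n → ∞: C(N, 6) / N^6 = [N(N−1)…(N−5)] / (6! · N^6) = (1/6!) · 1 · (1 − 1/(12n)) · … · (1 − 5/(12n)). Each factor → 1 as N → ∞, so the limit is 1/6! = 1/720.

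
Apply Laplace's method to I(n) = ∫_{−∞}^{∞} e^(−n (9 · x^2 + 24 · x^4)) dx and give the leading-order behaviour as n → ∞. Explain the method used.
I(n) ~ sqrt(π/(9n))

φ(x) = 9 · x^2 + 24 · x^4 has its unique global minimum at x* = 0 (since φ'(x) = 18x + 96x^3 = 0 only at x = 0 for real x with both coefficients positive, and φ → ∞ as |x| → ∞). At x* = 0, φ(0) = 0 and φ''(0) = 18. Laplace's method then gives
  I(n) ~ sqrt(2π / (n · φ''(0))) · e^(−n φ(0)) = sqrt(2π / (18n)) = sqrt(π/(9n)).
The 24 · x^4 term contributes only at subleading order (an O(1/n) relative correction).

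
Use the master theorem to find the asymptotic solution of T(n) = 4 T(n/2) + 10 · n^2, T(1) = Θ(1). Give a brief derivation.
T(n) = Θ(n^2 log n)

log_2 4 = 2, and f(n) = 10 · n^2 = Θ(n^(log_2 4)). This is Case 2 of the master theorem: T(n) = Θ(f(n) · log n) = Θ(n^2 log n).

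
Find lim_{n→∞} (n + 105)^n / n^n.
lim = e^105

Rewrite as (1 + 105/n)^(n). By the standard limit (1 + x/n)^n → e^x, we have (1 + 105/n)^n → e^105, and raising to the 1st power gives e^105.
More precisely, ln[(1 + 105/n)^(n)] = n · ln(1 + 105/n) = n · (105/n + O(1/n^2)) = 105 + O(1/n) → 105.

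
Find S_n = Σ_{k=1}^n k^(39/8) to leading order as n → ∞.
S_n ~ (8/47) · n^(47/8)

Integral comparison: Σ_{k=1}^n k^(39/8) = ∫_0^n x^(39/8) dx + O(n^(39/8)). The integral is n^(1 + 39/8) / (1 + 39/8) = n^((39+8)/8) / ((39+8)/8) = (8/47) · n^(47/8).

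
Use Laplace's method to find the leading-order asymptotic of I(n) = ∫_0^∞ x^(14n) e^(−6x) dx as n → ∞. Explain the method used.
I(n) ~ (sqrt(2π·14n) / 6) · (14n/(6e))^(14n)

Write the integrand as exp(14n ln x − 6x) and set f(x) = 14n ln x − 6x. Then f'(x) = 14n/x − 6 = 0 at x* = 14n/6, and f''(x*) = −14n/x*^2 = −6^2/(14n). Laplace's method (interior maximum) gives
  I(n) ~ e^(f(x*)) · sqrt(2π / |f''(x*)|)
        = exp(14n ln(14n/6) − 14n) · sqrt(2π · 14n / 6^2)
        = (14n/6)^(14n) e^(−14n) · sqrt(2π·14n) / 6
        = (sqrt(2π·14n) / 6) · (14n/(6e))^(14n).
This matches Γ(14n+1)/6^(14n+1) with Stirling applied to Γ.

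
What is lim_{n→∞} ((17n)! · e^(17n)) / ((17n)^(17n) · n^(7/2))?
lim = 0

Stirling: (17n)! ~ sqrt(2π·17n) · (17n/e)^(17n). Hence
  (17n)! · e^(17n) / (17n)^(17n) ~ sqrt(2π·17n).
Dividing by n^(7/2): sqrt(2π·17n) / n^(7/2) = sqrt(2π·17) · n^((1−7)/2), so the expression behaves like sqrt(2π·17) · n^((1−7)/2) → 0.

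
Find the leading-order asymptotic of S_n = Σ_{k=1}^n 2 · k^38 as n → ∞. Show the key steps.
S_n ~ 2 · n^39 / 39

By integral comparison (Euler-Maclaurin), Σ_{k=1}^n 2 · k^38 = 2 · ∫_0^n x^38 dx + O(n^38) = 2 · n^39/39 + O(n^38). (Equivalently, Faulhaber's formula gives the same leading term.)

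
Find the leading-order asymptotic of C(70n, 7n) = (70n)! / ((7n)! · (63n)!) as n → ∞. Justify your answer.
C(70n, 7n) ~ (10000000000/387420489)^(7n) · sqrt(5/(9π·7n))

Write N = 7n. Apply Stirling to each factorial:
  (10N)! ~ sqrt(2π·10N) · (10N/e)^(10N),
  N! ~ sqrt(2π N) · (N/e)^N,
  (9N)! ~ sqrt(2π·9N) · (9N/e)^(9N).
The exponential factors combine to (10N)^(10N) / (N^N · (9N)^(9N)) = 10^(10N)/9^(9N) = (10^10/9^9)^N = (10000000000/387420489)^N.
The square-root prefactors combine to sqrt(2π·10N) / (sqrt(2π N)·sqrt(2π·9N)) = sqrt(10 / (2π·9·N)) = sqrt(5/(9π·7n)).
Substituting N = 7n: C(70n, 7n) ~ (10000000000/387420489)^(7n) · sqrt(5/(9π·7n)).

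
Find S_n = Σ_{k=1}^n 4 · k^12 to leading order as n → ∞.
S_n ~ 4 · n^13 / 13

By integral comparison (Euler-Maclaurin), Σ_{k=1}^n 4 · k^12 = 4 · ∫_0^n x^12 dx + O(n^12) = 4 · n^13/13 + O(n^12). (Equivalently, Faulhaber's formula gives the same leading term.)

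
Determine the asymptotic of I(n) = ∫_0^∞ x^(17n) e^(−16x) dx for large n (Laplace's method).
I(n) ~ (sqrt(2π·17n) / 16) · (17n/(16e))^(17n)

Write the integrand as exp(17n ln x − 16x) and set f(x) = 17n ln x − 16x. Then f'(x) = 17n/x − 16 = 0 at x* = 17n/16, and f''(x*) = −17n/x*^2 = −16^2/(17n). Laplace's method (interior maximum) gives
  I(n) ~ e^(f(x*)) · sqrt(2π / |f''(x*)|)
        = exp(17n ln(17n/16) − 17n) · sqrt(2π · 17n / 16^2)
        = (17n/16)^(17n) e^(−17n) · sqrt(2π·17n) / 16
        = (sqrt(2π·17n) / 16) · (17n/(16e))^(17n).
This matches Γ(17n+1)/16^(17n+1) with Stirling applied to Γ.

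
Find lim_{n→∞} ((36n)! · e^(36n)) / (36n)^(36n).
lim = ∞

Stirling: (36n)! ~ sqrt(2π·36n) · (36n/e)^(36n). Hence
  (36n)! · e^(36n) / (36n)^(36n) ~ sqrt(2π·36n) = sqrt(2π·36) · sqrt(n) → ∞.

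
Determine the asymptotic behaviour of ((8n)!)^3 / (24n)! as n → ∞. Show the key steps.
((8n)!)^3/(24n)! ~ ((2π·8n)^(2/2) / sqrt(3)) · 3^(−3·8n)  →  0

Write N = 8n. Stirling: N! ~ sqrt(2π N)(N/e)^N and (3N)! ~ sqrt(2π·3N)·(3N/e)^(3N).
  (N!)^3/(3N)! ~ (2π N)^(3/2) (N/e)^(3N) / [sqrt(2π·3N) (3N/e)^(3N)]
     = (2π N)^(3/2) / sqrt(2π·3N) · (N/(3N))^(3N)
     = (2π N)^((3−1)/2) / sqrt(3) · 3^(−3N).
Since 3^3 > 1, the factor 3^(−3N) decays exponentially, so the ratio → 0. Substituting N = 8n gives the stated form.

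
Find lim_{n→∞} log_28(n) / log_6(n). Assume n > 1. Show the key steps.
lim = ln(6) / ln(28) = log_28(6)

Change of base: log_28(n) = ln n / ln 28 and log_6(n) = ln n / ln 6. The ratio is (ln n / ln 28) · (ln 6 / ln n) = ln 6 / ln 28, a constant independent of n. So the limit is ln 6 / ln 28 = log_28(6).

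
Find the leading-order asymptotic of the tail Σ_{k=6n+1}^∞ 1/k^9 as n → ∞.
Σ_{k>6n} 1/k^9 ~ 1/(8 · (6n)^8)

Compare to the integral: ∫_{6n}^∞ x^(−9) dx = [−x^(−8)/8]_{6n}^∞ = 1/((9−1)·(6n)^8). Euler-Maclaurin then gives
  Σ_{k>6n} 1/k^9 = ∫_{6n}^∞ dx/x^9 − 1/(2·(6n)^9) + O(1/(6n)^10).
(Equivalently this is ζ(9) − Σ_{k≤6n} 1/k^9.)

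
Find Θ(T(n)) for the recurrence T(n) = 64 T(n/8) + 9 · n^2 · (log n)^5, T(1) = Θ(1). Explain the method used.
T(n) = Θ(n^2 · (log n)^6)

Here log_8 64 = 2 and f(n) = 9 · n^2 · (log n)^5 = Θ(n^(log_8 64) · (log n)^5). This is the extended Case 2 of the master theorem (f matches the critical exponent up to log factors), giving T(n) = Θ(n^(log_8 64) · (log n)^(5+1)) = Θ(n^2 · (log n)^6).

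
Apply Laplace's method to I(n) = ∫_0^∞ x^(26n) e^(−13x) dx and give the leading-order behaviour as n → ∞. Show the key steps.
I(n) ~ (sqrt(2π·26n) / 13) · (26n/(13e))^(26n)

Write the integrand as exp(26n ln x − 13x) and set f(x) = 26n ln x − 13x. Then f'(x) = 26n/x − 13 = 0 at x* = 26n/13, and f''(x*) = −26n/x*^2 = −13^2/(26n). Laplace's method (interior maximum) gives
  I(n) ~ e^(f(x*)) · sqrt(2π / |f''(x*)|)
        = exp(26n ln(26n/13) − 26n) · sqrt(2π · 26n / 13^2)
        = (26n/13)^(26n) e^(−26n) · sqrt(2π·26n) / 13
        = (sqrt(2π·26n) / 13) · (26n/(13e))^(26n).
This matches Γ(26n+1)/13^(26n+1) with Stirling applied to Γ.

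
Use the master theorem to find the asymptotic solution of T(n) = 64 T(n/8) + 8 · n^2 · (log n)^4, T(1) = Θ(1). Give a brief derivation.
T(n) = Θ(n^2 · (log n)^5)

Here log_8 64 = 2 and f(n) = 8 · n^2 · (log n)^4 = Θ(n^(log_8 64) · (log n)^4). This is the extended Case 2 of the master theorem (f matches the critical exponent up to log factors), giving T(n) = Θ(n^(log_8 64) · (log n)^(4+1)) = Θ(n^2 · (log n)^5).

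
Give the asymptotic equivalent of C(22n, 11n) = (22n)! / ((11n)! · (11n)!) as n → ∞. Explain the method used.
C(22n, 11n) ~ (4)^(11n) · sqrt(1/(π·11n))

Write N = 11n. Apply Stirling to each factorial:
  (2N)! ~ sqrt(2π·2N) · (2N/e)^(2N),
  N! ~ sqrt(2π N) · (N/e)^N,
  (1N)! ~ sqrt(2π·1N) · (1N/e)^(1N).
The exponential factors combine to (2N)^(2N) / (N^N · (1N)^(1N)) = 2^(2N)/1^(1N) = (2^2/1^1)^N = (4)^N.
The square-root prefactors combine to sqrt(2π·2N) / (sqrt(2π N)·sqrt(2π·1N)) = sqrt(2 / (2π·1·N)) = sqrt(1/(π·11n)).
Substituting N = 11n: C(22n, 11n) ~ (4)^(11n) · sqrt(1/(π·11n)).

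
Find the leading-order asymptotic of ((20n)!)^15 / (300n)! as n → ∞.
((20n)!)^15/(300n)! ~ ((2π·20n)^(14/2) / sqrt(15)) · 15^(−15·20n)  →  0

Write N = 20n. Stirling: N! ~ sqrt(2π N)(N/e)^N and (15N)! ~ sqrt(2π·15N)·(15N/e)^(15N).
  (N!)^15/(15N)! ~ (2π N)^(15/2) (N/e)^(15N) / [sqrt(2π·15N) (15N/e)^(15N)]
     = (2π N)^(15/2) / sqrt(2π·15N) · (N/(15N))^(15N)
     = (2π N)^((15−1)/2) / sqrt(15) · 15^(−15N).
Since 15^15 > 1, the factor 15^(−15N) decays exponentially, so the ratio → 0. Substituting N = 20n gives the stated form.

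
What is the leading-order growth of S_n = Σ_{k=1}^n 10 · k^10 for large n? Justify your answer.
S_n ~ 10 · n^11 / 11

By integral comparison (Euler-Maclaurin), Σ_{k=1}^n 10 · k^10 = 10 · ∫_0^n x^10 dx + O(n^10) = 10 · n^11/11 + O(n^10). (Equivalently, Faulhaber's formula gives the same leading term.)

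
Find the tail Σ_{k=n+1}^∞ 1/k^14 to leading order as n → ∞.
Σ_{k>n} 1/k^14 ~ 1/(13 · n^13)

Compare to the integral: ∫_{n}^∞ x^(−14) dx = [−x^(−13)/13]_{n}^∞ = 1/((14−1)·n^13). Euler-Maclaurin then gives
  Σ_{k>n} 1/k^14 = ∫_{n}^∞ dx/x^14 − 1/(2·n^14) + O(1/n^15).
(Equivalently this is ζ(14) − Σ_{k≤n} 1/k^14.)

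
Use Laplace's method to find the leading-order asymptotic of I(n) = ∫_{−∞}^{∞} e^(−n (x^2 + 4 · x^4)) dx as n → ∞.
I(n) ~ sqrt(π/n)

φ(x) = x^2 + 4 · x^4 has its unique global minimum at x* = 0 (since φ'(x) = 2x + 16x^3 = 0 only at x = 0 for real x with both coefficients positive, and φ → ∞ as |x| → ∞). At x* = 0, φ(0) = 0 and φ''(0) = 2. Laplace's method then gives
  I(n) ~ sqrt(2π / (n · φ''(0))) · e^(−n φ(0)) = sqrt(2π / (2n)) = sqrt(π/n).
The 4 · x^4 term contributes only at subleading order (an O(1/n) relative correction).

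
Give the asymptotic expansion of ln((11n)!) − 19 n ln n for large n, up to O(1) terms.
ln((11n)!) − 19 n ln n = −8 n ln n + 11(ln 11 − 1) n + (1/2) ln(2π·11n) + O(1/n)

Stirling: ln((11n)!) = 11n ln(11n) − 11n + (1/2) ln(2π·11n) + O(1/n).
Expand 11n ln(11n) = 11n (ln n + ln 11) = 11n ln n + 11n ln 11.
Subtract 19n ln n: leading term is (11 − 19) n ln n = −8 n ln n. The next term is 11n ln 11 − 11n = 11(ln 11 − 1) n. Then the (1/2) ln(2π·11n) correction.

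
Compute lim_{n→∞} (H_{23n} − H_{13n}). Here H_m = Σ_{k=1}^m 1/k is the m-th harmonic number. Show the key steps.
lim = ln(23/13)

Euler-Maclaurin gives H_m = ln m + γ + 1/(2m) + O(1/m^2). The γ and O(1/m) terms cancel in the difference:
  H_{23n} − H_{13n} = ln(23n) − ln(13n) + O(1/n) = ln(23/13) + O(1/n).
Hence the limit is ln(23/13).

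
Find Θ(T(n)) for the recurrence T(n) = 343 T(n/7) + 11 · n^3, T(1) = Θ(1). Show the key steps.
T(n) = Θ(n^3 log n)

log_7 343 = 3, and f(n) = 11 · n^3 = Θ(n^(log_7 343)). This is Case 2 of the master theorem: T(n) = Θ(f(n) · log n) = Θ(n^3 log n).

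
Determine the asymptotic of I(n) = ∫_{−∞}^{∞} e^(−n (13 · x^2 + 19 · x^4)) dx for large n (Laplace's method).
I(n) ~ sqrt(π/(13n))

φ(x) = 13 · x^2 + 19 · x^4 has its unique global minimum at x* = 0 (since φ'(x) = 26x + 76x^3 = 0 only at x = 0 for real x with both coefficients positive, and φ → ∞ as |x| → ∞). At x* = 0, φ(0) = 0 and φ''(0) = 26. Laplace's method then gives
  I(n) ~ sqrt(2π / (n · φ''(0))) · e^(−n φ(0)) = sqrt(2π / (26n)) = sqrt(π/(13n)).
The 19 · x^4 term contributes only at subleading order (an O(1/n) relative correction).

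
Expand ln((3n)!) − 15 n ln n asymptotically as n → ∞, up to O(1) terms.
ln((3n)!) − 15 n ln n = −12 n ln n + 3(ln 3 − 1) n + (1/2) ln(2π·3n) + O(1/n)

Stirling: ln((3n)!) = 3n ln(3n) − 3n + (1/2) ln(2π·3n) + O(1/n).
Expand 3n ln(3n) = 3n (ln n + ln 3) = 3n ln n + 3n ln 3.
Subtract 15n ln n: leading term is (3 − 15) n ln n = −12 n ln n. The next term is 3n ln 3 − 3n = 3(ln 3 − 1) n. Then the (1/2) ln(2π·3n) correction.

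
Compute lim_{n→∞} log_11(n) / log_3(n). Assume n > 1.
lim = ln(3) / ln(11) = log_11(3)

Change of base: log_11(n) = ln n / ln 11 and log_3(n) = ln n / ln 3. The ratio is (ln n / ln 11) · (ln 3 / ln n) = ln 3 / ln 11, a constant independent of n. So the limit is ln 3 / ln 11 = log_11(3).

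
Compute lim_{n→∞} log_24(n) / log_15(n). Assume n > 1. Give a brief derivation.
lim = ln(15) / ln(24) = log_24(15)

Change of base: log_24(n) = ln n / ln 24 and log_15(n) = ln n / ln 15. The ratio is (ln n / ln 24) · (ln 15 / ln n) = ln 15 / ln 24, a constant independent of n. So the limit is ln 15 / ln 24 = log_24(15).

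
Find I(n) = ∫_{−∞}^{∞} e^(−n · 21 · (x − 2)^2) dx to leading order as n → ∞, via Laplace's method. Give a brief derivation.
I(n) = sqrt(π/(21n))

Here φ(x) = 21 · (x − 2)^2 has its unique minimum at x* = 2 with φ(x*) = 0 and φ''(x*) = 42. Laplace's method gives
  I(n) ~ e^(−n φ(x*)) · sqrt(2π / (n · φ''(x*))) = sqrt(2π / (42n)) = sqrt(π/(21n)).
This is exact: substituting u = (x − 2)·sqrt(21n) gives I(n) = (1/sqrt(21n)) ∫_{−∞}^{∞} e^(−u^2) du = sqrt(π/(21n)).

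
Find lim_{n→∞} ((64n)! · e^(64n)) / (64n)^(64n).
lim = ∞

Stirling: (64n)! ~ sqrt(2π·64n) · (64n/e)^(64n). Hence
  (64n)! · e^(64n) / (64n)^(64n) ~ sqrt(2π·64n) = sqrt(2π·64) · sqrt(n) → ∞.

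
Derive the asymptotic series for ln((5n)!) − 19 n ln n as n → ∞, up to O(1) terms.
ln((5n)!) − 19 n ln n = −14 n ln n + 5(ln 5 − 1) n + (1/2) ln(2π·5n) + O(1/n)

Stirling: ln((5n)!) = 5n ln(5n) − 5n + (1/2) ln(2π·5n) + O(1/n).
Expand 5n ln(5n) = 5n (ln n + ln 5) = 5n ln n + 5n ln 5.
Subtract 19n ln n: leading term is (5 − 19) n ln n = −14 n ln n. The next term is 5n ln 5 − 5n = 5(ln 5 − 1) n. Then the (1/2) ln(2π·5n) correction.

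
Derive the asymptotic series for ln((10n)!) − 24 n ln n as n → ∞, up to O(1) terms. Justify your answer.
ln((10n)!) − 24 n ln n = −14 n ln n + 10(ln 10 − 1) n + (1/2) ln(2π·10n) + O(1/n)

Stirling: ln((10n)!) = 10n ln(10n) − 10n + (1/2) ln(2π·10n) + O(1/n).
Expand 10n ln(10n) = 10n (ln n + ln 10) = 10n ln n + 10n ln 10.
Subtract 24n ln n: leading term is (10 − 24) n ln n = −14 n ln n. The next term is 10n ln 10 − 10n = 10(ln 10 − 1) n. Then the (1/2) ln(2π·10n) correction.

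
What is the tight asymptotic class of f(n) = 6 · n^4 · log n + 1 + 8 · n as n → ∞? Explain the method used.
f(n) ∈ Θ(n^4 · log n)

Compare the terms by growth order. For large n, n^a · (log n)^b dominates n^a' · (log n)^b' iff a > a', or (a = a' and b > b'). Ranking the 3 terms shows the dominant one is 6 · n^4 · log n. Hence f(n) ∈ Θ(n^4 · log n).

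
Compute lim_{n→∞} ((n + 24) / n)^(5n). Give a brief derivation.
lim = e^120

Rewrite as (1 + 24/n)^(5n). By the standard limit (1 + x/n)^n → e^x, we have (1 + 24/n)^n → e^24, and raising to the 5th power gives e^120.
More precisely, ln[(1 + 24/n)^(5n)] = 5n · ln(1 + 24/n) = 5n · (24/n + O(1/n^2)) = 120 + O(1/n) → 120.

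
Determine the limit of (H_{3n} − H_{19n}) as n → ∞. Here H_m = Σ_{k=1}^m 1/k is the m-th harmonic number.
lim = ln(3/19)

Euler-Maclaurin gives H_m = ln m + γ + 1/(2m) + O(1/m^2). The γ and O(1/m) terms cancel in the difference:
  H_{3n} − H_{19n} = ln(3n) − ln(19n) + O(1/n) = ln(3/19) + O(1/n).
Hence the limit is ln(3/19).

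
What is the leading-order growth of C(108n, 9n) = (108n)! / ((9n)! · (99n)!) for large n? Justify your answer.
C(108n, 9n) ~ (8916100448256/285311670611)^(9n) · sqrt(6/(11π·9n))

Write N = 9n. Apply Stirling to each factorial:
  (12N)! ~ sqrt(2π·12N) · (12N/e)^(12N),
  N! ~ sqrt(2π N) · (N/e)^N,
  (11N)! ~ sqrt(2π·11N) · (11N/e)^(11N).
The exponential factors combine to (12N)^(12N) / (N^N · (11N)^(11N)) = 12^(12N)/11^(11N) = (12^12/11^11)^N = (8916100448256/285311670611)^N.
The square-root prefactors combine to sqrt(2π·12N) / (sqrt(2π N)·sqrt(2π·11N)) = sqrt(12 / (2π·11·N)) = sqrt(6/(11π·9n)).
Substituting N = 9n: C(108n, 9n) ~ (8916100448256/285311670611)^(9n) · sqrt(6/(11π·9n)).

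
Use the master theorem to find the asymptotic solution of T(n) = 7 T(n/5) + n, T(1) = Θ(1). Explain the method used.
T(n) = Θ(n^(log_5 7))

Master theorem: compare f(n) = n to n^(log_5 7) where log_5 7 ≈ 1.209. Since 1 < log_5 7, we have f(n) = O(n^(log_5 7 − ε)) for some ε > 0 — Case 1. Hence T(n) = Θ(n^(log_5 7)).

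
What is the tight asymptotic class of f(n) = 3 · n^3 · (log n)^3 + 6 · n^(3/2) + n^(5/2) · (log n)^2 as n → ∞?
f(n) ∈ Θ(n^3 · (log n)^3)

Compare the terms by growth order. For large n, n^a · (log n)^b dominates n^a' · (log n)^b' iff a > a', or (a = a' and b > b'). Ranking the 3 terms shows the dominant one is 3 · n^3 · (log n)^3. Hence f(n) ∈ Θ(n^3 · (log n)^3).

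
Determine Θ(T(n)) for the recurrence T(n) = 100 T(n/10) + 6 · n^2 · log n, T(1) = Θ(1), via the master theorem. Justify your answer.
T(n) = Θ(n^2 · (log n)^2)

Here log_10 100 = 2 and f(n) = 6 · n^2 · log n = Θ(n^(log_10 100) · (log n)^1). This is the extended Case 2 of the master theorem (f matches the critical exponent up to log factors), giving T(n) = Θ(n^(log_10 100) · (log n)^(1+1)) = Θ(n^2 · (log n)^2).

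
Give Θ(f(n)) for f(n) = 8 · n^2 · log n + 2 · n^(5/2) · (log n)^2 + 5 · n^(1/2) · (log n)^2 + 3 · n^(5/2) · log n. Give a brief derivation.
f(n) ∈ Θ(n^(5/2) · (log n)^2)

Compare the terms by growth order. For large n, n^a · (log n)^b dominates n^a' · (log n)^b' iff a > a', or (a = a' and b > b'). Ranking the 4 terms shows the dominant one is 2 · n^(5/2) · (log n)^2. Hence f(n) ∈ Θ(n^(5/2) · (log n)^2).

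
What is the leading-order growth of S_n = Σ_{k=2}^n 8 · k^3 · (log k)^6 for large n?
S_n ~ 2 · n^4 · (log n)^6

By integral comparison, S_n = ∫_1^n 8 · x^3 · (log x)^6 dx + O(n^3 · (log n)^6). For the integral, the leading term of ∫_1^n x^3 (log x)^6 dx is n^4/4 · (log n)^6 (by repeated integration by parts; each step lowers the log-exponent and produces a relatively O(1/log n) correction). Hence S_n ~ 2 · n^4 · (log n)^6.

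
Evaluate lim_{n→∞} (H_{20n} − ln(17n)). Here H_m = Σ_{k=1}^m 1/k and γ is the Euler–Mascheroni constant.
lim = ln(20/17) + γ

By Euler-Maclaurin, H_m = ln m + γ + O(1/m). So
  H_{20n} − ln(17n) = ln(20n) + γ − ln(17n) + O(1/n)
                       = ln(20/17) + γ + O(1/n).
Hence the limit is ln(20/17) + γ.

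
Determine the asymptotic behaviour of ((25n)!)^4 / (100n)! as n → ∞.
((25n)!)^4/(100n)! ~ ((2π·25n)^(3/2) / 2) · 4^(−4·25n)  →  0

Write N = 25n. Stirling: N! ~ sqrt(2π N)(N/e)^N and (4N)! ~ sqrt(2π·4N)·(4N/e)^(4N).
  (N!)^4/(4N)! ~ (2π N)^(4/2) (N/e)^(4N) / [sqrt(2π·4N) (4N/e)^(4N)]
     = (2π N)^(4/2) / sqrt(2π·4N) · (N/(4N))^(4N)
     = (2π N)^((4−1)/2) / 2 · 4^(−4N).
Since 4^4 > 1, the factor 4^(−4N) decays exponentially, so the ratio → 0. Substituting N = 25n gives the stated form.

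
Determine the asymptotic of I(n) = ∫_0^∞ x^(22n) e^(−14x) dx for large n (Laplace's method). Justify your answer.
I(n) ~ (sqrt(2π·22n) / 14) · (22n/(14e))^(22n)

Write the integrand as exp(22n ln x − 14x) and set f(x) = 22n ln x − 14x. Then f'(x) = 22n/x − 14 = 0 at x* = 22n/14, and f''(x*) = −22n/x*^2 = −14^2/(22n). Laplace's method (interior maximum) gives
  I(n) ~ e^(f(x*)) · sqrt(2π / |f''(x*)|)
        = exp(22n ln(22n/14) − 22n) · sqrt(2π · 22n / 14^2)
        = (22n/14)^(22n) e^(−22n) · sqrt(2π·22n) / 14
        = (sqrt(2π·22n) / 14) · (22n/(14e))^(22n).
This matches Γ(22n+1)/14^(22n+1) with Stirling applied to Γ.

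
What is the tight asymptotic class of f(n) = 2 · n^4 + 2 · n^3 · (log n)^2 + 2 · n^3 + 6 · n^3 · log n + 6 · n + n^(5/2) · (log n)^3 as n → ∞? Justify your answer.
f(n) ∈ Θ(n^4)

Compare the terms by growth order. For large n, n^a · (log n)^b dominates n^a' · (log n)^b' iff a > a', or (a = a' and b > b'). Ranking the 6 terms shows the dominant one is 2 · n^4. Hence f(n) ∈ Θ(n^4).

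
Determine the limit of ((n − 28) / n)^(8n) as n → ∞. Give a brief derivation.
lim = e^(−224)

Rewrite as (1 − 28/n)^(8n). By the standard limit (1 + x/n)^n → e^x, we have (1 − 28/n)^n → e^(−28), and raising to the 8th power gives e^(−224).
More precisely, ln[(1 − 28/n)^(8n)] = 8n · ln(1 − 28/n) = 8n · (-28/n + O(1/n^2)) = -224 + O(1/n) → -224.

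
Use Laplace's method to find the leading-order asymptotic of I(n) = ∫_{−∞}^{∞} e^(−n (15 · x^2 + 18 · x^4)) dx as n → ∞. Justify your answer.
I(n) ~ sqrt(π/(15n))

φ(x) = 15 · x^2 + 18 · x^4 has its unique global minimum at x* = 0 (since φ'(x) = 30x + 72x^3 = 0 only at x = 0 for real x with both coefficients positive, and φ → ∞ as |x| → ∞). At x* = 0, φ(0) = 0 and φ''(0) = 30. Laplace's method then gives
  I(n) ~ sqrt(2π / (n · φ''(0))) · e^(−n φ(0)) = sqrt(2π / (30n)) = sqrt(π/(15n)).
The 18 · x^4 term contributes only at subleading order (an O(1/n) relative correction).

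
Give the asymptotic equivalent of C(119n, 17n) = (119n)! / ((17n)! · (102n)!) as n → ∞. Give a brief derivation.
C(119n, 17n) ~ (823543/46656)^(17n) · sqrt(7/(12π·17n))

Write N = 17n. Apply Stirling to each factorial:
  (7N)! ~ sqrt(2π·7N) · (7N/e)^(7N),
  N! ~ sqrt(2π N) · (N/e)^N,
  (6N)! ~ sqrt(2π·6N) · (6N/e)^(6N).
The exponential factors combine to (7N)^(7N) / (N^N · (6N)^(6N)) = 7^(7N)/6^(6N) = (7^7/6^6)^N = (823543/46656)^N.
The square-root prefactors combine to sqrt(2π·7N) / (sqrt(2π N)·sqrt(2π·6N)) = sqrt(7 / (2π·6·N)) = sqrt(7/(12π·17n)).
Substituting N = 17n: C(119n, 17n) ~ (823543/46656)^(17n) · sqrt(7/(12π·17n)).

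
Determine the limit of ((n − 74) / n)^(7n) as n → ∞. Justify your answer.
lim = e^(−518)

Rewrite as (1 − 74/n)^(7n). By the standard limit (1 + x/n)^n → e^x, we have (1 − 74/n)^n → e^(−74), and raising to the 7th power gives e^(−518).
More precisely, ln[(1 − 74/n)^(7n)] = 7n · ln(1 − 74/n) = 7n · (-74/n + O(1/n^2)) = -518 + O(1/n) → -518.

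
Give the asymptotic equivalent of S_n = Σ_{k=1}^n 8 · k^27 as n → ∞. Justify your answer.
S_n ~ 2 · n^28 / 7

By integral comparison (Euler-Maclaurin), Σ_{k=1}^n 8 · k^27 = 8 · ∫_0^n x^27 dx + O(n^27) = 8 · n^28/28 = 2 · n^28 / 7 + O(n^27). (Equivalently, Faulhaber's formula gives the same leading term.)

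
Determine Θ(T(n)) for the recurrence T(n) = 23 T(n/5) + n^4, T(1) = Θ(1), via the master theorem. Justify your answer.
T(n) = Θ(n^4)

log_5 23 ≈ 1.948. f(n) = n^4 dominates n^(log_5 23) since 4 > 1.948, and the regularity condition a·f(n/b) = 23·(n/5)^4 = (23/625)·n^4 ≤ c·f(n) holds with c = 23/625 ≈ 0.0368 < 1. So this is Case 3: T(n) = Θ(f(n)) = Θ(n^4).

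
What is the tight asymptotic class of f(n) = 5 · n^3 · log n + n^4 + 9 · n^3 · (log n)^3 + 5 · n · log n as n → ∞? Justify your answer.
f(n) ∈ Θ(n^4)

Compare the terms by growth order. For large n, n^a · (log n)^b dominates n^a' · (log n)^b' iff a > a', or (a = a' and b > b'). Ranking the 4 terms shows the dominant one is n^4. Hence f(n) ∈ Θ(n^4).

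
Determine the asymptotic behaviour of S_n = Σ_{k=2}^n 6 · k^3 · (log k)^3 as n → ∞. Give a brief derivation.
S_n ~ 3 · n^4 · (log n)^3 / 2

By integral comparison, S_n = ∫_1^n 6 · x^3 · (log x)^3 dx + O(n^3 · (log n)^3). For the integral, the leading term of ∫_1^n x^3 (log x)^3 dx is n^4/4 · (log n)^3 (by repeated integration by parts; each step lowers the log-exponent and produces a relatively O(1/log n) correction). Hence S_n ~ 3 · n^4 · (log n)^3 / 2.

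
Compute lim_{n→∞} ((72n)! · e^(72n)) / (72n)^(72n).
lim = ∞

Stirling: (72n)! ~ sqrt(2π·72n) · (72n/e)^(72n). Hence
  (72n)! · e^(72n) / (72n)^(72n) ~ sqrt(2π·72n) = sqrt(2π·72) · sqrt(n) → ∞.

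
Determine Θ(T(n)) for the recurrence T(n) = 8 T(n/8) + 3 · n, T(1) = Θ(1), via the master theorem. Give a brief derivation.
T(n) = Θ(n log n)

log_8 8 = 1, and f(n) = 3 · n = Θ(n^(log_8 8)). This is Case 2 of the master theorem: T(n) = Θ(f(n) · log n) = Θ(n log n).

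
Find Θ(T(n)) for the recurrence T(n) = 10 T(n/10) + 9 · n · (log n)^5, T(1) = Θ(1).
T(n) = Θ(n · (log n)^6)

Here log_10 10 = 1 and f(n) = 9 · n · (log n)^5 = Θ(n^(log_10 10) · (log n)^5). This is the extended Case 2 of the master theorem (f matches the critical exponent up to log factors), giving T(n) = Θ(n^(log_10 10) · (log n)^(5+1)) = Θ(n · (log n)^6).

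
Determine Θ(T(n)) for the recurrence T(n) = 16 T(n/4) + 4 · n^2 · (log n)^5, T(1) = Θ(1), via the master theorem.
T(n) = Θ(n^2 · (log n)^6)

Here log_4 16 = 2 and f(n) = 4 · n^2 · (log n)^5 = Θ(n^(log_4 16) · (log n)^5). This is the extended Case 2 of the master theorem (f matches the critical exponent up to log factors), giving T(n) = Θ(n^(log_4 16) · (log n)^(5+1)) = Θ(n^2 · (log n)^6).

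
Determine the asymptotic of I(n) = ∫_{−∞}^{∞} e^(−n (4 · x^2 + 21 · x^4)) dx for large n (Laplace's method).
I(n) ~ sqrt(π/(4n))

φ(x) = 4 · x^2 + 21 · x^4 has its unique global minimum at x* = 0 (since φ'(x) = 8x + 84x^3 = 0 only at x = 0 for real x with both coefficients positive, and φ → ∞ as |x| → ∞). At x* = 0, φ(0) = 0 and φ''(0) = 8. Laplace's method then gives
  I(n) ~ sqrt(2π / (n · φ''(0))) · e^(−n φ(0)) = sqrt(2π / (8n)) = sqrt(π/(4n)).
The 21 · x^4 term contributes only at subleading order (an O(1/n) relative correction).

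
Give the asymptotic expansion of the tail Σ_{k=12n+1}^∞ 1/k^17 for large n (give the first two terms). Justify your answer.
Σ_{k>12n} 1/k^17 = 1/(16 · (12n)^16) − 1/(2 · (12n)^17) + O(1/(12n)^18)

Compare to the integral: ∫_{12n}^∞ x^(−17) dx = [−x^(−16)/16]_{12n}^∞ = 1/((17−1)·(12n)^16). The Euler-Maclaurin correction adds −f(12n)/2 = −1/(2·(12n)^17). Euler-Maclaurin then gives
  Σ_{k>12n} 1/k^17 = ∫_{12n}^∞ dx/x^17 − 1/(2·(12n)^17) + O(1/(12n)^18).
(Equivalently this is ζ(17) − Σ_{k≤12n} 1/k^17.)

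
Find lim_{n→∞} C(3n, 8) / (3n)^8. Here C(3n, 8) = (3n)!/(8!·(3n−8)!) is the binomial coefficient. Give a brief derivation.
lim = 1/8! = 1/40320

With N = 3n → ∞: C(N, 8) / N^8 = [N(N−1)…(N−7)] / (8! · N^8) = (1/8!) · 1 · (1 − 1/(3n)) · … · (1 − 7/(3n)). Each factor → 1 as N → ∞, so the limit is 1/8! = 1/40320.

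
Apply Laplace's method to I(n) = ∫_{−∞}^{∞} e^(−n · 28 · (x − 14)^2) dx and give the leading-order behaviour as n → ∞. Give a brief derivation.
I(n) = sqrt(π/(28n))

Here φ(x) = 28 · (x − 14)^2 has its unique minimum at x* = 14 with φ(x*) = 0 and φ''(x*) = 56. Laplace's method gives
  I(n) ~ e^(−n φ(x*)) · sqrt(2π / (n · φ''(x*))) = sqrt(2π / (56n)) = sqrt(π/(28n)).
This is exact: substituting u = (x − 14)·sqrt(28n) gives I(n) = (1/sqrt(28n)) ∫_{−∞}^{∞} e^(−u^2) du = sqrt(π/(28n)).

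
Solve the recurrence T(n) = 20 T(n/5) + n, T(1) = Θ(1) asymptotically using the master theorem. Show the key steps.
T(n) = Θ(n^(log_5 20))

Master theorem: compare f(n) = n to n^(log_5 20) where log_5 20 ≈ 1.861. Since 1 < log_5 20, we have f(n) = O(n^(log_5 20 − ε)) for some ε > 0 — Case 1. Hence T(n) = Θ(n^(log_5 20)).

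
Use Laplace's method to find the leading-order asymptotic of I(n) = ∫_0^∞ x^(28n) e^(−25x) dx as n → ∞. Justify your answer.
I(n) ~ (sqrt(2π·28n) / 25) · (28n/(25e))^(28n)

Write the integrand as exp(28n ln x − 25x) and set f(x) = 28n ln x − 25x. Then f'(x) = 28n/x − 25 = 0 at x* = 28n/25, and f''(x*) = −28n/x*^2 = −25^2/(28n). Laplace's method (interior maximum) gives
  I(n) ~ e^(f(x*)) · sqrt(2π / |f''(x*)|)
        = exp(28n ln(28n/25) − 28n) · sqrt(2π · 28n / 25^2)
        = (28n/25)^(28n) e^(−28n) · sqrt(2π·28n) / 25
        = (sqrt(2π·28n) / 25) · (28n/(25e))^(28n).
This matches Γ(28n+1)/25^(28n+1) with Stirling applied to Γ.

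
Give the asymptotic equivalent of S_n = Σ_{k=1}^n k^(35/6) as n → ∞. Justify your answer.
S_n ~ (6/41) · n^(41/6)

Integral comparison: Σ_{k=1}^n k^(35/6) = ∫_0^n x^(35/6) dx + O(n^(35/6)). The integral is n^(1 + 35/6) / (1 + 35/6) = n^((35+6)/6) / ((35+6)/6) = (6/41) · n^(41/6).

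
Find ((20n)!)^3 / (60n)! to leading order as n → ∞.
((20n)!)^3/(60n)! ~ ((2π·20n)^(2/2) / sqrt(3)) · 3^(−3·20n)  →  0

Write N = 20n. Stirling: N! ~ sqrt(2π N)(N/e)^N and (3N)! ~ sqrt(2π·3N)·(3N/e)^(3N).
  (N!)^3/(3N)! ~ (2π N)^(3/2) (N/e)^(3N) / [sqrt(2π·3N) (3N/e)^(3N)]
     = (2π N)^(3/2) / sqrt(2π·3N) · (N/(3N))^(3N)
     = (2π N)^((3−1)/2) / sqrt(3) · 3^(−3N).
Since 3^3 > 1, the factor 3^(−3N) decays exponentially, so the ratio → 0. Substituting N = 20n gives the stated form.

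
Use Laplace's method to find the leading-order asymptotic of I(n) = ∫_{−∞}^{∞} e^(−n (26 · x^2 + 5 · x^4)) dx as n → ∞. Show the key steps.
I(n) ~ sqrt(π/(26n))

φ(x) = 26 · x^2 + 5 · x^4 has its unique global minimum at x* = 0 (since φ'(x) = 52x + 20x^3 = 0 only at x = 0 for real x with both coefficients positive, and φ → ∞ as |x| → ∞). At x* = 0, φ(0) = 0 and φ''(0) = 52. Laplace's method then gives
  I(n) ~ sqrt(2π / (n · φ''(0))) · e^(−n φ(0)) = sqrt(2π / (52n)) = sqrt(π/(26n)).
The 5 · x^4 term contributes only at subleading order (an O(1/n) relative correction).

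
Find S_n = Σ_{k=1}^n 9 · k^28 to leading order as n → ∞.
S_n ~ 9 · n^29 / 29

By integral comparison (Euler-Maclaurin), Σ_{k=1}^n 9 · k^28 = 9 · ∫_0^n x^28 dx + O(n^28) = 9 · n^29/29 + O(n^28). (Equivalently, Faulhaber's formula gives the same leading term.)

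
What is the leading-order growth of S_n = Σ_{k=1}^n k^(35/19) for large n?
S_n ~ (19/54) · n^(54/19)

Integral comparison: Σ_{k=1}^n k^(35/19) = ∫_0^n x^(35/19) dx + O(n^(35/19)). The integral is n^(1 + 35/19) / (1 + 35/19) = n^((35+19)/19) / ((35+19)/19) = (19/54) · n^(54/19).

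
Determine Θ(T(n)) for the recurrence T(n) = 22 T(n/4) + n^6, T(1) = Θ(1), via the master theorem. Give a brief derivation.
T(n) = Θ(n^6)

log_4 22 ≈ 2.230. f(n) = n^6 dominates n^(log_4 22) since 6 > 2.230, and the regularity condition a·f(n/b) = 22·(n/4)^6 = (22/4096)·n^6 ≤ c·f(n) holds with c = 22/4096 ≈ 0.00537 < 1. So this is Case 3: T(n) = Θ(f(n)) = Θ(n^6).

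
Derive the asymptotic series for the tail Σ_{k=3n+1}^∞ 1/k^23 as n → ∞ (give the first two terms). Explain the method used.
Σ_{k>3n} 1/k^23 = 1/(22 · (3n)^22) − 1/(2 · (3n)^23) + O(1/(3n)^24)

Compare to the integral: ∫_{3n}^∞ x^(−23) dx = [−x^(−22)/22]_{3n}^∞ = 1/((23−1)·(3n)^22). The Euler-Maclaurin correction adds −f(3n)/2 = −1/(2·(3n)^23). Euler-Maclaurin then gives
  Σ_{k>3n} 1/k^23 = ∫_{3n}^∞ dx/x^23 − 1/(2·(3n)^23) + O(1/(3n)^24).
(Equivalently this is ζ(23) − Σ_{k≤3n} 1/k^23.)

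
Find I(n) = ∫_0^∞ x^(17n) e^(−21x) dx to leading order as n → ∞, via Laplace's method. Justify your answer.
I(n) ~ (sqrt(2π·17n) / 21) · (17n/(21e))^(17n)

Write the integrand as exp(17n ln x − 21x) and set f(x) = 17n ln x − 21x. Then f'(x) = 17n/x − 21 = 0 at x* = 17n/21, and f''(x*) = −17n/x*^2 = −21^2/(17n). Laplace's method (interior maximum) gives
  I(n) ~ e^(f(x*)) · sqrt(2π / |f''(x*)|)
        = exp(17n ln(17n/21) − 17n) · sqrt(2π · 17n / 21^2)
        = (17n/21)^(17n) e^(−17n) · sqrt(2π·17n) / 21
        = (sqrt(2π·17n) / 21) · (17n/(21e))^(17n).
This matches Γ(17n+1)/21^(17n+1) with Stirling applied to Γ.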